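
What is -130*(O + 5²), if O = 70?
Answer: -12350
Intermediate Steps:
-130*(O + 5²) = -130*(70 + 5²) = -130*(70 + 25) = -130*95 = -12350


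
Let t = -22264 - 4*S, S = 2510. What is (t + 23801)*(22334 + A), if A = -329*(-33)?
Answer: -282223073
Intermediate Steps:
A = 10857
t = -32304 (t = -22264 - 4*2510 = -22264 - 1*10040 = -22264 - 10040 = -32304)
(t + 23801)*(22334 + A) = (-32304 + 23801)*(22334 + 10857) = -8503*33191 = -282223073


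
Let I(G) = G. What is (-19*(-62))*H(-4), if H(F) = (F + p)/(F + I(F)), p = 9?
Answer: -2945/4 ≈ -736.25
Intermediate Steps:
H(F) = (9 + F)/(2*F) (H(F) = (F + 9)/(F + F) = (9 + F)/((2*F)) = (9 + F)*(1/(2*F)) = (9 + F)/(2*F))
(-19*(-62))*H(-4) = (-19*(-62))*((1/2)*(9 - 4)/(-4)) = 1178*((1/2)*(-1/4)*5) = 1178*(-5/8) = -2945/4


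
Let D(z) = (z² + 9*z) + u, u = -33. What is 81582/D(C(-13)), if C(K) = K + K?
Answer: 81582/409 ≈ 199.47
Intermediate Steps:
C(K) = 2*K
D(z) = -33 + z² + 9*z (D(z) = (z² + 9*z) - 33 = -33 + z² + 9*z)
81582/D(C(-13)) = 81582/(-33 + (2*(-13))² + 9*(2*(-13))) = 81582/(-33 + (-26)² + 9*(-26)) = 81582/(-33 + 676 - 234) = 81582/409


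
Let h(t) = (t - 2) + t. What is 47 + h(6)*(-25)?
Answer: -203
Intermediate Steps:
h(t) = -2 + 2*t (h(t) = (-2 + t) + t = -2 + 2*t)
47 + h(6)*(-25) = 47 + (-2 + 2*6)*(-25) = 47 + (-2 + 12)*(-25) = 47 + 10*(-25) = 47 - 250 = -203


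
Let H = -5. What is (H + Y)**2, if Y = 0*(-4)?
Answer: 25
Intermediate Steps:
Y = 0
(H + Y)**2 = (-5 + 0)**2 = (-5)**2 = 25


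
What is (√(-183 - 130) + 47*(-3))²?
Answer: (141 - I*√313)² ≈ 19568.0 - 4989.1*I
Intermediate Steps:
(√(-183 - 130) + 47*(-3))² = (√(-313) - 141)² = (I*√313 - 141)² = (-141 + I*√313)²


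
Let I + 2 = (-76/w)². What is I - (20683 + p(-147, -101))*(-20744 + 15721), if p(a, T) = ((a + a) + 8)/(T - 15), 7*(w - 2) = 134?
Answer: 8250114280817/79402 ≈ 1.0390e+8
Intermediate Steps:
w = 148/7 (w = 2 + (⅐)*134 = 2 + 134/7 = 148/7 ≈ 21.143)
p(a, T) = (8 + 2*a)/(-15 + T) (p(a, T) = (2*a + 8)/(-15 + T) = (8 + 2*a)/(-15 + T))
I = 14951/1369 (I = -2 + (-76/148/7)² = -2 + (-76*7/148)² = -2 + (-133/37)² = -2 + 17689/1369 = 14951/1369 ≈ 10.921)
I - (20683 + p(-147, -101))*(-20744 + 15721) = 14951/1369 - (20683 + 2*(4 - 147)/(-15 - 101))*(-20744 + 15721) = 14951/1369 - (20683 + 2*(-143)/(-116))*(-5023) = 14951/1369 - (20683 + 2*(-1/116)*(-143))*(-5023) = 14951/1369 - (20683 + 143/58)*(-5023) = 14951/1369 - 1199757*(-5023)/58 = 14951/1369 - 1*(-6026379411/58) = 14951/1369 + 6026379411/58 = 8250114280817/79402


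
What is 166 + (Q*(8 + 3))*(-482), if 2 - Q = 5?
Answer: 16072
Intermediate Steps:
Q = -3 (Q = 2 - 1*5 = 2 - 5 = -3)
166 + (Q*(8 + 3))*(-482) = 166 - 3*(8 + 3)*(-482) = 166 - 3*11*(-482) = 166 - 33*(-482) = 166 + 15906 = 16072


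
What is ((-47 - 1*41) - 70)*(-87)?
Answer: 13746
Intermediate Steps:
((-47 - 1*41) - 70)*(-87) = ((-47 - 41) - 70)*(-87) = (-88 - 70)*(-87) = -158*(-87) = 13746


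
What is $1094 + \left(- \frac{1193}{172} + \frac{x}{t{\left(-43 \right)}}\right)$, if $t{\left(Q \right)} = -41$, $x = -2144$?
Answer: $\frac{8034743}{7052} \approx 1139.4$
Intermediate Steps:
$1094 + \left(- \frac{1193}{172} + \frac{x}{t{\left(-43 \right)}}\right) = 1094 - \left(- \frac{2144}{41} + \frac{1193}{172}\right) = 1094 - - \frac{319855}{7052} = 1094 + \left(- \frac{1193}{172} + \frac{2144}{41}\right) = 1094 + \frac{319855}{7052} = \frac{8034743}{7052}$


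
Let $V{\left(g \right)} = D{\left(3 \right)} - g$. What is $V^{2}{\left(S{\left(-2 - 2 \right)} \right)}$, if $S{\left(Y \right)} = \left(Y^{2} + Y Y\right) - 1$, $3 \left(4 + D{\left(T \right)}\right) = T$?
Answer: $1156$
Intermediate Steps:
$D{\left(T \right)} = -4 + \frac{T}{3}$
$S{\left(Y \right)} = -1 + 2 Y^{2}$ ($S{\left(Y \right)} = \left(Y^{2} + Y^{2}\right) - 1 = 2 Y^{2} - 1 = -1 + 2 Y^{2}$)
$V{\left(g \right)} = -3 - g$ ($V{\left(g \right)} = \left(-4 + \frac{1}{3} \cdot 3\right) - g = \left(-4 + 1\right) - g = -3 - g$)
$V^{2}{\left(S{\left(-2 - 2 \right)} \right)} = \left(-3 - \left(-1 + 2 \left(-2 - 2\right)^{2}\right)\right)^{2} = \left(-3 - \left(-1 + 2 \left(-4\right)^{2}\right)\right)^{2} = \left(-3 - \left(-1 + 2 \cdot 16\right)\right)^{2} = \left(-3 - \left(-1 + 32\right)\right)^{2} = \left(-3 - 31\right)^{2} = \left(-34\right)^{2} = 1156$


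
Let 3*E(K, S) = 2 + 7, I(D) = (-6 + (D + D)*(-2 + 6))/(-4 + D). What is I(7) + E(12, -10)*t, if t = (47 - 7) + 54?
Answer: 896/3 ≈ 298.67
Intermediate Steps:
I(D) = (-6 + 8*D)/(-4 + D) (I(D) = (-6 + (2*D)*4)/(-4 + D) = (-6 + 8*D)/(-4 + D))
E(K, S) = 3 (E(K, S) = (2 + 7)/3 = (⅓)*9 = 3)
t = 94 (t = 40 + 54 = 94)
I(7) + E(12, -10)*t = 2*(-3 + 4*7)/(-4 + 7) + 3*94 = 2*(-3 + 28)/3 + 282 = 2*(⅓)*25 + 282 = 50/3 + 282 = 896/3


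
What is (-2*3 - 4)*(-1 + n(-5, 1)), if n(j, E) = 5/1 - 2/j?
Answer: -44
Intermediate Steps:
n(j, E) = 5 - 2/j (n(j, E) = 5*1 - 2/j = 5 - 2/j)
(-2*3 - 4)*(-1 + n(-5, 1)) = (-2*3 - 4)*(-1 + (5 - 2/(-5))) = (-6 - 4)*(-1 + (5 - 2*(-⅕))) = -10*(-1 + (5 + ⅖)) = -10*(-1 + 27/5) = -10*22/5 = -44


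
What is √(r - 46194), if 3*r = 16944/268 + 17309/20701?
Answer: I*√799391516435101155/4160901 ≈ 214.88*I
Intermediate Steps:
r = 88849139/4160901 (r = (16944/268 + 17309/20701)/3 = (16944*(1/268) + 17309*(1/20701))/3 = (4236/67 + 17309/20701)/3 = (⅓)*(88849139/1386967) = 88849139/4160901 ≈ 21.353)
√(r - 46194) = √(88849139/4160901 - 46194) = √(-192119811655/4160901) = I*√799391516435101155/4160901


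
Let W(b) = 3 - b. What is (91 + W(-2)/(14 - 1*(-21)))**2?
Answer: 407044/49 ≈ 8307.0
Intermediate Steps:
W(b) = 3 - b
(91 + W(-2)/(14 - 1*(-21)))**2 = (91 + (3 - 1*(-2))/(14 - 1*(-21)))**2 = (91 + (3 + 2)/(14 + 21))**2 = (91 + 5/35)**2 = (91 + 5*(1/35))**2 = (91 + 1/7)**2 = (638/7)**2 = 407044/49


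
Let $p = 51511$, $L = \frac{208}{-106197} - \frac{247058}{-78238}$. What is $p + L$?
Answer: $\frac{16462023893218}{319563111} \approx 51514.0$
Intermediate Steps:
$L = \frac{1008482497}{319563111}$ ($L = 208 \left(- \frac{1}{106197}\right) - - \frac{123529}{39119} = - \frac{16}{8169} + \frac{123529}{39119} = \frac{1008482497}{319563111} \approx 3.1558$)
$p + L = 51511 + \frac{1008482497}{319563111} = \frac{16462023893218}{319563111}$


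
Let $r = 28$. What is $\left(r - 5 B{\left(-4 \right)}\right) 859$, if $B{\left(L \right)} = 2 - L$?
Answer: $-1718$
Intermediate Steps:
$\left(r - 5 B{\left(-4 \right)}\right) 859 = \left(28 - 5 \left(2 - -4\right)\right) 859 = \left(28 - 5 \left(2 + 4\right)\right) 859 = \left(28 - 30\right) 859 = \left(-2\right) 859 = -1718$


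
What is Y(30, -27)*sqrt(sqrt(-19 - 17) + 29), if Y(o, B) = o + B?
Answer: 3*sqrt(29 + 6*I) ≈ 16.241 + 1.6625*I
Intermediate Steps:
Y(o, B) = B + o
Y(30, -27)*sqrt(sqrt(-19 - 17) + 29) = (-27 + 30)*sqrt(sqrt(-19 - 17) + 29) = 3*sqrt(sqrt(-36) + 29) = 3*sqrt(6*I + 29) = 3*sqrt(29 + 6*I)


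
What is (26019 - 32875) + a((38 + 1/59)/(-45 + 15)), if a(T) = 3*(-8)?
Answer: -6880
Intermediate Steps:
a(T) = -24
(26019 - 32875) + a((38 + 1/59)/(-45 + 15)) = (26019 - 32875) - 24 = -6856 - 24 = -6880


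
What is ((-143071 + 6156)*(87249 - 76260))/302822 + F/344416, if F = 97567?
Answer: -259082312361443/52148370976 ≈ -4968.2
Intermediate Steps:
((-143071 + 6156)*(87249 - 76260))/302822 + F/344416 = ((-143071 + 6156)*(87249 - 76260))/302822 + 97567/344416 = -136915*10989*(1/302822) + 97567*(1/344416) = -1504558935*1/302822 + 97567/344416 = -1504558935/302822 + 97567/344416 = -259082312361443/52148370976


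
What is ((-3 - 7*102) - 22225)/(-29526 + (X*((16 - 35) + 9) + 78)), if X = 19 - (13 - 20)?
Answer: 11471/14854 ≈ 0.77225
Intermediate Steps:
X = 26 (X = 19 - 1*(-7) = 19 + 7 = 26)
((-3 - 7*102) - 22225)/(-29526 + (X*((16 - 35) + 9) + 78)) = ((-3 - 7*102) - 22225)/(-29526 + (26*((16 - 35) + 9) + 78)) = ((-3 - 714) - 22225)/(-29526 + (26*(-19 + 9) + 78)) = (-717 - 22225)/(-29526 + (26*(-10) + 78)) = -22942/(-29526 + (-260 + 78)) = -22942/(-29526 - 182) = -22942/(-29708) = -22942*(-1/29708) = 11471/14854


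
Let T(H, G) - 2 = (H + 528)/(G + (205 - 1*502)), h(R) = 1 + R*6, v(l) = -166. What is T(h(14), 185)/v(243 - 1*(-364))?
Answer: 389/18592 ≈ 0.020923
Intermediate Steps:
h(R) = 1 + 6*R
T(H, G) = 2 + (528 + H)/(-297 + G) (T(H, G) = 2 + (H + 528)/(G + (205 - 1*502)) = 2 + (528 + H)/(G + (205 - 502)) = 2 + (528 + H)/(G - 297) = 2 + (528 + H)/(-297 + G))
T(h(14), 185)/v(243 - 1*(-364)) = ((-66 + (1 + 6*14) + 2*185)/(-297 + 185))/(-166) = ((-66 + (1 + 84) + 370)/(-112))*(-1/166) = -(-66 + 85 + 370)/112*(-1/166) = -1/112*389*(-1/166) = -389/112*(-1/166) = 389/18592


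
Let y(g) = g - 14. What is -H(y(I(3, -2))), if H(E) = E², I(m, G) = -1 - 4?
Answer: -361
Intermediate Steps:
I(m, G) = -5
y(g) = -14 + g
-H(y(I(3, -2))) = -(-14 - 5)² = -1*(-19)² = -1*361 = -361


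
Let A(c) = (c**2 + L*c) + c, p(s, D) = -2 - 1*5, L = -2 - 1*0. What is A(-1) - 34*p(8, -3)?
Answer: 240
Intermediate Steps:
L = -2 (L = -2 + 0 = -2)
p(s, D) = -7 (p(s, D) = -2 - 5 = -7)
A(c) = c**2 - c (A(c) = (c**2 - 2*c) + c = c**2 - c)
A(-1) - 34*p(8, -3) = -(-1 - 1) - 34*(-7) = -1*(-2) + 238 = 2 + 238 = 240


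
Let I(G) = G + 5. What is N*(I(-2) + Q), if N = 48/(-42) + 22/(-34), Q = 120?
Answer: -26199/119 ≈ -220.16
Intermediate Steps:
I(G) = 5 + G
N = -213/119 (N = 48*(-1/42) + 22*(-1/34) = -8/7 - 11/17 = -213/119 ≈ -1.7899)
N*(I(-2) + Q) = -213*((5 - 2) + 120)/119 = -213*(3 + 120)/119 = -213/119*123 = -26199/119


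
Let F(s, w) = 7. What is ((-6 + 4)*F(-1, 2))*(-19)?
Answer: 266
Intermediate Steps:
((-6 + 4)*F(-1, 2))*(-19) = ((-6 + 4)*7)*(-19) = -2*7*(-19) = -14*(-19) = 266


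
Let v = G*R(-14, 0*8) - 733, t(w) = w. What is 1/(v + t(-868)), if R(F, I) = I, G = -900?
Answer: -1/1601 ≈ -0.00062461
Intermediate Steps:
v = -733 (v = -0*8 - 733 = -900*0 - 733 = 0 - 733 = -733)
1/(v + t(-868)) = 1/(-733 - 868) = 1/(-1601) = -1/1601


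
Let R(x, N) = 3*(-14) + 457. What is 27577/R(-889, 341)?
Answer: 27577/415 ≈ 66.451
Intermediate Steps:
R(x, N) = 415 (R(x, N) = -42 + 457 = 415)
27577/R(-889, 341) = 27577/415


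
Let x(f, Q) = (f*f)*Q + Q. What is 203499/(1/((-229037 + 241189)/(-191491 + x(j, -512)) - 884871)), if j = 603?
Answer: -11185959645024877989/62119937 ≈ -1.8007e+11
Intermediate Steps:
x(f, Q) = Q + Q*f**2 (x(f, Q) = f**2*Q + Q = Q*f**2 + Q = Q + Q*f**2)
203499/(1/((-229037 + 241189)/(-191491 + x(j, -512)) - 884871)) = 203499/(1/((-229037 + 241189)/(-191491 - 512*(1 + 603**2)) - 884871)) = 203499/(1/(12152/(-191491 - 512*(1 + 363609)) - 884871)) = 203499/(1/(12152/(-191491 - 512*363610) - 884871)) = 203499/(1/(12152/(-191491 - 186168320) - 884871)) = 203499/(1/(12152/(-186359811) - 884871)) = 203499/(1/(12152*(-1/186359811) - 884871)) = 203499/(1/(-12152/186359811 - 884871)) = 203499/(1/(-164904392331533/186359811)) = 203499/(-186359811/164904392331533) = 203499*(-164904392331533/186359811) = -11185959645024877989/62119937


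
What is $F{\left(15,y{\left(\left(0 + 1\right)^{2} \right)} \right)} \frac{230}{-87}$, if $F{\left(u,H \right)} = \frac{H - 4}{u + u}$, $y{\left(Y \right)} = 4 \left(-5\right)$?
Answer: $\frac{184}{87} \approx 2.1149$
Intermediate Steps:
$y{\left(Y \right)} = -20$
$F{\left(u,H \right)} = \frac{-4 + H}{2 u}$
$F{\left(15,y{\left(\left(0 + 1\right)^{2} \right)} \right)} \frac{230}{-87} = \frac{-4 - 20}{2 \cdot 15} \frac{230}{-87} = \frac{1}{2} \cdot \frac{1}{15} \left(-24\right) 230 \left(- \frac{1}{87}\right) = \left(- \frac{4}{5}\right) \left(- \frac{230}{87}\right) = \frac{184}{87}$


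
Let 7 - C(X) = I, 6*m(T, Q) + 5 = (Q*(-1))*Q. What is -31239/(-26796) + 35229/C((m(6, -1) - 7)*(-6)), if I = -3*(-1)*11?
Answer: -157197345/116116 ≈ -1353.8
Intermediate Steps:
m(T, Q) = -⅚ - Q²/6 (m(T, Q) = -⅚ + ((Q*(-1))*Q)/6 = -⅚ + ((-Q)*Q)/6 = -⅚ + (-Q²)/6 = -⅚ - Q²/6)
I = 33 (I = 3*11 = 33)
C(X) = -26 (C(X) = 7 - 1*33 = 7 - 33 = -26)
-31239/(-26796) + 35229/C((m(6, -1) - 7)*(-6)) = -31239/(-26796) + 35229/(-26) = -31239*(-1/26796) + 35229*(-1/26) = 10413/8932 - 35229/26 = -157197345/116116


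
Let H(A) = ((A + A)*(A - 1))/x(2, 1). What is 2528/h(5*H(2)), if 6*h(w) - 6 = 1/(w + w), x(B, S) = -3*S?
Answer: 2560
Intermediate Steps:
H(A) = -2*A*(-1 + A)/3 (H(A) = ((A + A)*(A - 1))/((-3*1)) = ((2*A)*(-1 + A))/(-3) = (2*A*(-1 + A))*(-⅓) = -2*A*(-1 + A)/3)
h(w) = 1 + 1/(12*w) (h(w) = 1 + 1/(6*(w + w)) = 1 + 1/(6*((2*w))) = 1 + (1/(2*w))/6 = 1 + 1/(12*w))
2528/h(5*H(2)) = 2528/(((1/12 + 5*((⅔)*2*(1 - 1*2)))/((5*((⅔)*2*(1 - 1*2)))))) = 2528/(((1/12 + 5*((⅔)*2*(1 - 2)))/((5*((⅔)*2*(1 - 2)))))) = 2528/(((1/12 + 5*((⅔)*2*(-1)))/((5*((⅔)*2*(-1)))))) = 2528/(((1/12 + 5*(-4/3))/((5*(-4/3))))) = 2528/(((1/12 - 20/3)/(-20/3))) = 2528/((-3/20*(-79/12))) = 2528/(79/80) = 2528*(80/79) = 2560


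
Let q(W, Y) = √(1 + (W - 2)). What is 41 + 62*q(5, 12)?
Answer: 165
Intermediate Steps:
q(W, Y) = √(-1 + W) (q(W, Y) = √(1 + (-2 + W)) = √(-1 + W))
41 + 62*q(5, 12) = 41 + 62*√(-1 + 5) = 41 + 62*√4 = 41 + 62*2 = 41 + 124 = 165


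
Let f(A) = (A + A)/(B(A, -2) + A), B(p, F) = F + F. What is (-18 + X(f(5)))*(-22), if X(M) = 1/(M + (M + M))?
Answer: 5929/15 ≈ 395.27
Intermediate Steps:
B(p, F) = 2*F
f(A) = 2*A/(-4 + A) (f(A) = (A + A)/(2*(-2) + A) = (2*A)/(-4 + A) = 2*A/(-4 + A))
X(M) = 1/(3*M) (X(M) = 1/(M + 2*M) = 1/(3*M))
(-18 + X(f(5)))*(-22) = (-18 + 1/(3*((2*5/(-4 + 5)))))*(-22) = (-18 + 1/(3*((2*5/1))))*(-22) = (-18 + 1/(3*((2*5*1))))*(-22) = (-18 + (⅓)/10)*(-22) = (-18 + (⅓)*(⅒))*(-22) = (-18 + 1/30)*(-22) = -539/30*(-22) = 5929/15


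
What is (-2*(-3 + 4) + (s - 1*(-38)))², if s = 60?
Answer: 9216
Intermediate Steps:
(-2*(-3 + 4) + (s - 1*(-38)))² = (-2*(-3 + 4) + (60 - 1*(-38)))² = (-2*1 + (60 + 38))² = (-2 + 98)² = 96² = 9216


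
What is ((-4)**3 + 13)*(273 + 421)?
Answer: -35394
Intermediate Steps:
((-4)**3 + 13)*(273 + 421) = (-64 + 13)*694 = -51*694 = -35394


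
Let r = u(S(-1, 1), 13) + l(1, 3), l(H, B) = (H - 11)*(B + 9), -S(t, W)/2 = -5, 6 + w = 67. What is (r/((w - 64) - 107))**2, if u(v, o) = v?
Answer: 1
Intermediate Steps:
w = 61 (w = -6 + 67 = 61)
S(t, W) = 10 (S(t, W) = -2*(-5) = 10)
l(H, B) = (-11 + H)*(9 + B)
r = -110 (r = 10 + (-99 - 11*3 + 9*1 + 3*1) = 10 + (-99 - 33 + 9 + 3) = 10 - 120 = -110)
(r/((w - 64) - 107))**2 = (-110/((61 - 64) - 107))**2 = (-110/(-3 - 107))**2 = (-110/(-110))**2 = (-110*(-1/110))**2 = 1**2 = 1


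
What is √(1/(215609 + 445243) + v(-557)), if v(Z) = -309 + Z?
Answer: I*√10505671283667/110142 ≈ 29.428*I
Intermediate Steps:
√(1/(215609 + 445243) + v(-557)) = √(1/(215609 + 445243) + (-309 - 557)) = √(1/660852 - 866) = √(-572297831/660852) = I*√10505671283667/110142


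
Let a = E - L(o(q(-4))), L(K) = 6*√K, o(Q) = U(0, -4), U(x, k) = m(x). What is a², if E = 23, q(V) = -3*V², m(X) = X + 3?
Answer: 637 - 276*√3 ≈ 158.95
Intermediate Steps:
m(X) = 3 + X
U(x, k) = 3 + x
o(Q) = 3 (o(Q) = 3 + 0 = 3)
a = 23 - 6*√3 ≈ 12.608
a² = (23 - 6*√3)²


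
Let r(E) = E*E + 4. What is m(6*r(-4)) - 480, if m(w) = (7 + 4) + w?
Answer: -349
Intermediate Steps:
r(E) = 4 + E**2 (r(E) = E**2 + 4 = 4 + E**2)
m(w) = 11 + w
m(6*r(-4)) - 480 = (11 + 6*(4 + (-4)**2)) - 480 = (11 + 6*(4 + 16)) - 480 = (11 + 6*20) - 480 = (11 + 120) - 480 = 131 - 480 = -349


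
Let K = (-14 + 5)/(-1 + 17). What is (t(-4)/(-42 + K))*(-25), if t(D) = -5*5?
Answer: -10000/681 ≈ -14.684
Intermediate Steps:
t(D) = -25
K = -9/16 ≈ -0.56250
(t(-4)/(-42 + K))*(-25) = (-25/(-42 - 9/16))*(-25) = (-25/(-681/16))*(-25) = -16/681*(-25)*(-25) = (400/681)*(-25) = -10000/681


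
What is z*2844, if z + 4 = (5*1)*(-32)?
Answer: -466416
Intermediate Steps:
z = -164 (z = -4 + (5*1)*(-32) = -4 + 5*(-32) = -4 - 160 = -164)
z*2844 = -164*2844 = -466416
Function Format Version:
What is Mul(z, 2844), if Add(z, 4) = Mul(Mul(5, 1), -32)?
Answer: -466416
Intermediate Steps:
z = -164 (z = Add(-4, Mul(Mul(5, 1), -32)) = Add(-4, Mul(5, -32)) = Add(-4, -160) = -164)
Mul(z, 2844) = Mul(-164, 2844) = -466416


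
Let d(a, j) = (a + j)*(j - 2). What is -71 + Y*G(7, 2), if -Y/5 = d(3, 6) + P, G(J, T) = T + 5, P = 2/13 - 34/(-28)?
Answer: -35851/26 ≈ -1378.9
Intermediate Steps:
d(a, j) = (-2 + j)*(a + j) (d(a, j) = (a + j)*(-2 + j) = (-2 + j)*(a + j))
P = 249/182 (P = 2*(1/13) - 34*(-1/28) = 2/13 + 17/14 = 249/182 ≈ 1.3681)
G(J, T) = 5 + T
Y = -34005/182 (Y = -5*((6**2 - 2*3 - 2*6 + 3*6) + 249/182) = -5*((36 - 6 - 12 + 18) + 249/182) = -5*(36 + 249/182) = -5*6801/182 = -34005/182 ≈ -186.84)
-71 + Y*G(7, 2) = -71 - 34005*(5 + 2)/182 = -71 - 34005/182*7 = -71 - 34005/26 = -35851/26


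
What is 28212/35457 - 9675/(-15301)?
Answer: 258239429/180842519 ≈ 1.4280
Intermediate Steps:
28212/35457 - 9675/(-15301) = 28212*(1/35457) - 9675*(-1/15301) = 9404/11819 + 9675/15301 = 258239429/180842519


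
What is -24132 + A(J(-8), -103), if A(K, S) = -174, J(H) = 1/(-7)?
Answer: -24306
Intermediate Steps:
J(H) = -1/7
-24132 + A(J(-8), -103) = -24132 - 174 = -24306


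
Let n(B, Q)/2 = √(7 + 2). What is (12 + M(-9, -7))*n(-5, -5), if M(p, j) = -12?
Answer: 0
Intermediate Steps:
n(B, Q) = 6 (n(B, Q) = 2*√(7 + 2) = 2*√9 = 2*3 = 6)
(12 + M(-9, -7))*n(-5, -5) = (12 - 12)*6 = 0*6 = 0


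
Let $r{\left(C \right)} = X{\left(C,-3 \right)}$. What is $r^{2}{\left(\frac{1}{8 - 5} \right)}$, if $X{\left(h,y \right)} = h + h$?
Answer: $\frac{4}{9} \approx 0.44444$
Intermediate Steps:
$X{\left(h,y \right)} = 2 h$
$r{\left(C \right)} = 2 C$
$r^{2}{\left(\frac{1}{8 - 5} \right)} = \left(\frac{2}{8 - 5}\right)^{2} = \left(\frac{2}{3}\right)^{2} = \frac{4}{9}$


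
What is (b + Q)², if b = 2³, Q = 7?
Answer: 225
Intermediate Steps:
b = 8
(b + Q)² = (8 + 7)² = 15² = 225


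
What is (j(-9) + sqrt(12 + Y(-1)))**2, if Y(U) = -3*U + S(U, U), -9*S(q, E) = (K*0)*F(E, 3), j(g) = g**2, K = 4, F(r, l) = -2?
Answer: (81 + sqrt(15))**2 ≈ 7203.4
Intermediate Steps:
S(q, E) = 0 (S(q, E) = -4*0*(-2)/9 = -0*(-2) = -1/9*0 = 0)
Y(U) = -3*U (Y(U) = -3*U + 0 = -3*U)
(j(-9) + sqrt(12 + Y(-1)))**2 = ((-9)**2 + sqrt(12 - 3*(-1)))**2 = (81 + sqrt(12 + 3))**2 = (81 + sqrt(15))**2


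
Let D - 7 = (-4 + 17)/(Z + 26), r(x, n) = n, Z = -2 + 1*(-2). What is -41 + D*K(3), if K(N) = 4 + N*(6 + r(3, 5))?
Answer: 5277/22 ≈ 239.86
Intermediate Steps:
Z = -4 (Z = -2 - 2 = -4)
K(N) = 4 + 11*N (K(N) = 4 + N*(6 + 5) = 4 + N*11 = 4 + 11*N)
D = 167/22 (D = 7 + (-4 + 17)/(-4 + 26) = 7 + 13/22 = 167/22 ≈ 7.5909)
-41 + D*K(3) = -41 + 167*(4 + 11*3)/22 = -41 + 167*(4 + 33)/22 = -41 + (167/22)*37 = -41 + 6179/22 = 5277/22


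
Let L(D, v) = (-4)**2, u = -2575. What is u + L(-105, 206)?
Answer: -2559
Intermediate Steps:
L(D, v) = 16
u + L(-105, 206) = -2575 + 16 = -2559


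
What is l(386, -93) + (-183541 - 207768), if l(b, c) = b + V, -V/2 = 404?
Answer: -391731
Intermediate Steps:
V = -808 (V = -2*404 = -808)
l(b, c) = -808 + b (l(b, c) = b - 808 = -808 + b)
l(386, -93) + (-183541 - 207768) = (-808 + 386) + (-183541 - 207768) = -422 - 391309 = -391731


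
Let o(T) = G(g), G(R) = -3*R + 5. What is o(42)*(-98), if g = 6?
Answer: 1274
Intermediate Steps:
G(R) = 5 - 3*R
o(T) = -13 (o(T) = 5 - 3*6 = 5 - 18 = -13)
o(42)*(-98) = -13*(-98) = 1274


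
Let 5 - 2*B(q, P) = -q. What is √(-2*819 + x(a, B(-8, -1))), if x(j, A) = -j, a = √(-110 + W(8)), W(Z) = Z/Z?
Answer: √(-1638 - I*√109) ≈ 0.129 - 40.472*I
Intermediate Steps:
W(Z) = 1
B(q, P) = 5/2 + q/2 (B(q, P) = 5/2 - (-1)*q/2 = 5/2 + q/2)
a = I*√109 (a = √(-110 + 1) = √(-109) = I*√109 ≈ 10.44*I)
√(-2*819 + x(a, B(-8, -1))) = √(-2*819 - I*√109) = √(-1638 - I*√109)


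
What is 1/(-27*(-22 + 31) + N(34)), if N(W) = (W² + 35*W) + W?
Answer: 1/2137 ≈ 0.00046795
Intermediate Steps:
N(W) = W² + 36*W
1/(-27*(-22 + 31) + N(34)) = 1/(-27*(-22 + 31) + 34*(36 + 34)) = 1/(-27*9 + 34*70) = 1/(-243 + 2380) = 1/2137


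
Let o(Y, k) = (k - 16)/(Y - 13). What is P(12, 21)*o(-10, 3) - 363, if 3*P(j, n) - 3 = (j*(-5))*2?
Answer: -8856/23 ≈ -385.04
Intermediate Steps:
P(j, n) = 1 - 10*j/3 (P(j, n) = 1 + ((j*(-5))*2)/3 = 1 + (-5*j*2)/3 = 1 + (-10*j)/3 = 1 - 10*j/3)
o(Y, k) = (-16 + k)/(-13 + Y)
P(12, 21)*o(-10, 3) - 363 = (1 - 10/3*12)*((-16 + 3)/(-13 - 10)) - 363 = (1 - 40)*(-13/(-23)) - 363 = -(-39)*(-13)/23 - 363 = -39*13/23 - 363 = -507/23 - 363 = -8856/23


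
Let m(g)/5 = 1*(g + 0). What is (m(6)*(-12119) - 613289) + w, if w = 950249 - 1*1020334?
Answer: -1046944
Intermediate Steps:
m(g) = 5*g (m(g) = 5*(1*(g + 0)) = 5*(1*g) = 5*g)
w = -70085 (w = 950249 - 1020334 = -70085)
(m(6)*(-12119) - 613289) + w = ((5*6)*(-12119) - 613289) - 70085 = (30*(-12119) - 613289) - 70085 = (-363570 - 613289) - 70085 = -976859 - 70085 = -1046944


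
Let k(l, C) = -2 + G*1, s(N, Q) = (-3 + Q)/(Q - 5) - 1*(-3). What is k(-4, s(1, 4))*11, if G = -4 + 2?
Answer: -44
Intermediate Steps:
s(N, Q) = 3 + (-3 + Q)/(-5 + Q) (s(N, Q) = (-3 + Q)/(-5 + Q) + 3 = 3 + (-3 + Q)/(-5 + Q))
G = -2
k(l, C) = -4 (k(l, C) = -2 - 2*1 = -2 - 2 = -4)
k(-4, s(1, 4))*11 = -4*11 = -44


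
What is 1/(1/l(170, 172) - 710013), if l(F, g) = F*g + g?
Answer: -29412/20882902355 ≈ -1.4084e-6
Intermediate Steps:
l(F, g) = g + F*g
1/(1/l(170, 172) - 710013) = 1/(1/(172*(1 + 170)) - 710013) = 1/(1/(172*171) - 710013) = 1/(1/29412 - 710013) = 1/(-20882902355/29412) = -29412/20882902355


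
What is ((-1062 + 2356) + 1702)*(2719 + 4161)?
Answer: 20612480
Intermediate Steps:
((-1062 + 2356) + 1702)*(2719 + 4161) = (1294 + 1702)*6880 = 2996*6880 = 20612480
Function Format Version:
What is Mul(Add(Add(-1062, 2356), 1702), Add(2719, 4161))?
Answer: 20612480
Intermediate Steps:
Mul(Add(Add(-1062, 2356), 1702), Add(2719, 4161)) = Mul(Add(1294, 1702), 6880) = Mul(2996, 6880) = 20612480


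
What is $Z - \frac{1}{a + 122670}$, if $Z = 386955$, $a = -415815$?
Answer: $\frac{113433923476}{293145} \approx 3.8696 \cdot 10^{5}$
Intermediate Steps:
$Z - \frac{1}{a + 122670} = 386955 - \frac{1}{-415815 + 122670} = 386955 - \frac{1}{-293145} = 386955 - - \frac{1}{293145} = 386955 + \frac{1}{293145} = \frac{113433923476}{293145}$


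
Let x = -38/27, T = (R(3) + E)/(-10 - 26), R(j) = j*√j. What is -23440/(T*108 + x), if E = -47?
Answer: -1192662360/7014107 - 76894920*√3/7014107 ≈ -189.03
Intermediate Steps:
R(j) = j^(3/2)
T = 47/36 - √3/12 (T = (3^(3/2) - 47)/(-10 - 26) = (3*√3 - 47)/(-36) = (-47 + 3*√3)*(-1/36) = 47/36 - √3/12 ≈ 1.1612)
x = -38/27 (x = -38*1/27 = -38/27 ≈ -1.4074)
-23440/(T*108 + x) = -23440/((47/36 - √3/12)*108 - 38/27) = -23440/((141 - 9*√3) - 38/27) = -23440/(3769/27 - 9*√3)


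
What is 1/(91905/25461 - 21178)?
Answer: -8487/179707051 ≈ -4.7227e-5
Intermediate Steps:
1/(91905/25461 - 21178) = 1/(91905*(1/25461) - 21178) = 1/(30635/8487 - 21178) = 1/(-179707051/8487) = -8487/179707051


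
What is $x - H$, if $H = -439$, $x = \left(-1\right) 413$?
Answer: $26$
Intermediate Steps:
$x = -413$
$x - H = -413 - -439 = -413 + 439 = 26$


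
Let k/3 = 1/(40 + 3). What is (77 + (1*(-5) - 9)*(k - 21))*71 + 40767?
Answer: 2882662/43 ≈ 67039.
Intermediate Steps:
k = 3/43 (k = 3/(40 + 3) = 3/43 ≈ 0.069767)
(77 + (1*(-5) - 9)*(k - 21))*71 + 40767 = (77 + (1*(-5) - 9)*(3/43 - 21))*71 + 40767 = (77 + (-5 - 9)*(-900/43))*71 + 40767 = (77 - 14*(-900/43))*71 + 40767 = (77 + 12600/43)*71 + 40767 = (15911/43)*71 + 40767 = 1129681/43 + 40767 = 2882662/43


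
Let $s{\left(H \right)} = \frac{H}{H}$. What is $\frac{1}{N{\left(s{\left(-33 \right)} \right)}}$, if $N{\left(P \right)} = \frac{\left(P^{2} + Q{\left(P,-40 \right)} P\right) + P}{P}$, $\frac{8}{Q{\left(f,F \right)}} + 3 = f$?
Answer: $- \frac{1}{2} \approx -0.5$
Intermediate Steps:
$Q{\left(f,F \right)} = \frac{8}{-3 + f}$
$s{\left(H \right)} = 1$
$N{\left(P \right)} = \frac{P + P^{2} + \frac{8 P}{-3 + P}}{P}$ ($N{\left(P \right)} = \frac{\left(P^{2} + \frac{8}{-3 + P} P\right) + P}{P} = \frac{\left(P^{2} + \frac{8 P}{-3 + P}\right) + P}{P} = \frac{P + P^{2} + \frac{8 P}{-3 + P}}{P}$)
$\frac{1}{N{\left(s{\left(-33 \right)} \right)}} = \frac{1}{\frac{1}{-3 + 1} \left(8 + \left(1 + 1\right) \left(-3 + 1\right)\right)} = \frac{1}{\frac{1}{-2} \left(8 + 2 \left(-2\right)\right)} = \frac{1}{\left(- \frac{1}{2}\right) \left(8 - 4\right)} = \frac{1}{\left(- \frac{1}{2}\right) 4} = \frac{1}{-2} = - \frac{1}{2}$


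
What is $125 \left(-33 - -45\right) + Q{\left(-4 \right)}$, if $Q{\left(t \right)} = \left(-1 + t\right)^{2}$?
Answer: $1525$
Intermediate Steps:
$125 \left(-33 - -45\right) + Q{\left(-4 \right)} = 125 \left(-33 - -45\right) + \left(-1 - 4\right)^{2} = 125 \left(-33 + 45\right) + \left(-5\right)^{2} = 125 \cdot 12 + 25 = 1500 + 25 = 1525$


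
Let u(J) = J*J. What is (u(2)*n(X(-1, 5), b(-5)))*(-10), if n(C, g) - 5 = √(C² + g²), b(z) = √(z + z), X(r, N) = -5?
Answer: -200 - 40*√15 ≈ -354.92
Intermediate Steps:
b(z) = √2*√z (b(z) = √(2*z) = √2*√z)
u(J) = J²
n(C, g) = 5 + √(C² + g²)
(u(2)*n(X(-1, 5), b(-5)))*(-10) = (2²*(5 + √((-5)² + (√2*√(-5))²)))*(-10) = (4*(5 + √(25 + (√2*(I*√5))²)))*(-10) = (4*(5 + √(25 + (I*√10)²)))*(-10) = (4*(5 + √(25 - 10)))*(-10) = (4*(5 + √15))*(-10) = (20 + 4*√15)*(-10) = -200 - 40*√15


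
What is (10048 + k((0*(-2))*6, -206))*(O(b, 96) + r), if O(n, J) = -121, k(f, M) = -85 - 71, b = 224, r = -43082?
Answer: -427364076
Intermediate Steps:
k(f, M) = -156
(10048 + k((0*(-2))*6, -206))*(O(b, 96) + r) = (10048 - 156)*(-121 - 43082) = 9892*(-43203) = -427364076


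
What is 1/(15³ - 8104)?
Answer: -1/4729 ≈ -0.00021146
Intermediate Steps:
1/(15³ - 8104) = 1/(3375 - 8104) = 1/(-4729) = -1/4729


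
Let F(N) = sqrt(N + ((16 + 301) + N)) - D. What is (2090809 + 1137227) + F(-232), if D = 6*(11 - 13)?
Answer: 3228048 + 7*I*sqrt(3) ≈ 3.228e+6 + 12.124*I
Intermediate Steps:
D = -12 (D = 6*(-2) = -12)
F(N) = 12 + sqrt(317 + 2*N) (F(N) = sqrt(N + ((16 + 301) + N)) - 1*(-12) = sqrt(N + (317 + N)) + 12 = sqrt(317 + 2*N) + 12 = 12 + sqrt(317 + 2*N))
(2090809 + 1137227) + F(-232) = (2090809 + 1137227) + (12 + sqrt(317 + 2*(-232))) = 3228036 + (12 + sqrt(317 - 464)) = 3228036 + (12 + sqrt(-147)) = 3228036 + (12 + 7*I*sqrt(3)) = 3228048 + 7*I*sqrt(3)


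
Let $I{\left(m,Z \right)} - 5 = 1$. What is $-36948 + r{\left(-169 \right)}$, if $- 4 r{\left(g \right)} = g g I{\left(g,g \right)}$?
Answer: $- \frac{159579}{2} \approx -79790.0$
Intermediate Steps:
$I{\left(m,Z \right)} = 6$ ($I{\left(m,Z \right)} = 5 + 1 = 6$)
$r{\left(g \right)} = - \frac{3 g^{2}}{2}$ ($r{\left(g \right)} = - \frac{g g 6}{4} = - \frac{g^{2} \cdot 6}{4} = - \frac{6 g^{2}}{4} = - \frac{3 g^{2}}{2}$)
$-36948 + r{\left(-169 \right)} = -36948 - \frac{3 \left(-169\right)^{2}}{2} = -36948 - \frac{85683}{2} = - \frac{159579}{2}$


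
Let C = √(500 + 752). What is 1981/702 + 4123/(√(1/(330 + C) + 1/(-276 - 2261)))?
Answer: 1981/702 + 4123*√(837210 + 5074*√313)/√(2207 - 2*√313) ≈ 85187.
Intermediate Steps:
C = 2*√313 (C = √1252 = 2*√313 ≈ 35.384)
1981/702 + 4123/(√(1/(330 + C) + 1/(-276 - 2261))) = 1981/702 + 4123/(√(1/(330 + 2*√313) + 1/(-276 - 2261))) = 1981*(1/702) + 4123/(√(1/(330 + 2*√313) + 1/(-2537))) = 1981/702 + 4123/(√(1/(330 + 2*√313) - 1/2537)) = 1981/702 + 4123/(√(-1/2537 + 1/(330 + 2*√313))) = 1981/702 + 4123/√(-1/2537 + 1/(330 + 2*√313))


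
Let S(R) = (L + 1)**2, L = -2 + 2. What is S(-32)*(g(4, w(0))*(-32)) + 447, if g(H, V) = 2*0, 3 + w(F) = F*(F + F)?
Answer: 447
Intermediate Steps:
w(F) = -3 + 2*F**2 (w(F) = -3 + F*(F + F) = -3 + F*(2*F) = -3 + 2*F**2)
L = 0
g(H, V) = 0
S(R) = 1 (S(R) = (0 + 1)**2 = 1**2 = 1)
S(-32)*(g(4, w(0))*(-32)) + 447 = 1*(0*(-32)) + 447 = 1*0 + 447 = 0 + 447 = 447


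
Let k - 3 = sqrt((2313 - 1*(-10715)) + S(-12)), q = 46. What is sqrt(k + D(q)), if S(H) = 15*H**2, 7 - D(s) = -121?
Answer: sqrt(131 + 2*sqrt(3797)) ≈ 15.945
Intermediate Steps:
D(s) = 128 (D(s) = 7 - 1*(-121) = 7 + 121 = 128)
k = 3 + 2*sqrt(3797) (k = 3 + sqrt((2313 - 1*(-10715)) + 15*(-12)**2) = 3 + sqrt((2313 + 10715) + 15*144) = 3 + sqrt(13028 + 2160) = 3 + sqrt(15188) = 3 + 2*sqrt(3797) ≈ 126.24)
sqrt(k + D(q)) = sqrt((3 + 2*sqrt(3797)) + 128) = sqrt(131 + 2*sqrt(3797))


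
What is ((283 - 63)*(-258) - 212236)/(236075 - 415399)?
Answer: 67249/44831 ≈ 1.5001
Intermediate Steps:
((283 - 63)*(-258) - 212236)/(236075 - 415399) = (220*(-258) - 212236)/(-179324) = (-56760 - 212236)*(-1/179324) = -268996*(-1/179324) = 67249/44831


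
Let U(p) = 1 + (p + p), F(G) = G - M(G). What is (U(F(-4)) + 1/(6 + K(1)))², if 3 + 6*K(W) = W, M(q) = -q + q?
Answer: 13456/289 ≈ 46.561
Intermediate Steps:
M(q) = 0
K(W) = -½ + W/6
F(G) = G (F(G) = G - 1*0 = G + 0 = G)
U(p) = 1 + 2*p
(U(F(-4)) + 1/(6 + K(1)))² = ((1 + 2*(-4)) + 1/(6 + (-½ + (⅙)*1)))² = ((1 - 8) + 1/(6 + (-½ + ⅙)))² = (-7 + 1/(6 - ⅓))² = (-7 + 1/(17/3))² = (-7 + 3/17)² = (-116/17)² = 13456/289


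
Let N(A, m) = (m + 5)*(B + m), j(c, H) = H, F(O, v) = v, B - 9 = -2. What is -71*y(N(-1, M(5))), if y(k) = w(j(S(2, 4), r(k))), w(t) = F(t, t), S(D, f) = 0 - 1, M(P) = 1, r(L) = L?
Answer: -3408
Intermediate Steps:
B = 7 (B = 9 - 2 = 7)
S(D, f) = -1
w(t) = t
N(A, m) = (5 + m)*(7 + m) (N(A, m) = (m + 5)*(7 + m) = (5 + m)*(7 + m))
y(k) = k
-71*y(N(-1, M(5))) = -71*(35 + 1² + 12*1) = -71*(35 + 1 + 12) = -71*48 = -3408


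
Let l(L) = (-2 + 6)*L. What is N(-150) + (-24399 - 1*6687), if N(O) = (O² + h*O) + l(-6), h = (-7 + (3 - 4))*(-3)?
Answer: -12210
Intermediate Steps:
l(L) = 4*L
h = 24 (h = (-7 - 1)*(-3) = -8*(-3) = 24)
N(O) = -24 + O² + 24*O (N(O) = (O² + 24*O) + 4*(-6) = (O² + 24*O) - 24 = -24 + O² + 24*O)
N(-150) + (-24399 - 1*6687) = (-24 + (-150)² + 24*(-150)) + (-24399 - 1*6687) = (-24 + 22500 - 3600) + (-24399 - 6687) = 18876 - 31086 = -12210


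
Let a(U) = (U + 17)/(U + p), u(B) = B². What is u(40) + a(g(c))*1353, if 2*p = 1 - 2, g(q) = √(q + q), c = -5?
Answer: 2*(-22201*I + 2953*√10)/(I + 2*√10) ≈ 1798.0 - 7304.9*I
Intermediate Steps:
g(q) = √2*√q (g(q) = √(2*q) = √2*√q)
p = -½ (p = (1 - 2)/2 = (½)*(-1) = -½ ≈ -0.50000)
a(U) = (17 + U)/(-½ + U) (a(U) = (U + 17)/(U - ½) = (17 + U)/(-½ + U))
u(40) + a(g(c))*1353 = 40² + (2*(17 + √2*√(-5))/(-1 + 2*(√2*√(-5))))*1353 = 1600 + (2*(17 + √2*(I*√5))/(-1 + 2*(√2*(I*√5))))*1353 = 1600 + (2*(17 + I*√10)/(-1 + 2*(I*√10)))*1353 = 1600 + (2*(17 + I*√10)/(-1 + 2*I*√10))*1353 = 1600 + 2706*(17 + I*√10)/(-1 + 2*I*√10)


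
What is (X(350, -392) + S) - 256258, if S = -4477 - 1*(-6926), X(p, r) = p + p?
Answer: -253109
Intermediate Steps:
X(p, r) = 2*p
S = 2449 (S = -4477 + 6926 = 2449)
(X(350, -392) + S) - 256258 = (2*350 + 2449) - 256258 = (700 + 2449) - 256258 = 3149 - 256258 = -253109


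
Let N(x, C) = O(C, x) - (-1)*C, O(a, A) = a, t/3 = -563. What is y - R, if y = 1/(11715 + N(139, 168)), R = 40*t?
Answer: 814165561/12051 ≈ 67560.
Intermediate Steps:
t = -1689 (t = 3*(-563) = -1689)
N(x, C) = 2*C (N(x, C) = C - (-1)*C = C + C = 2*C)
R = -67560 (R = 40*(-1689) = -67560)
y = 1/12051 (y = 1/(11715 + 2*168) = 1/(11715 + 336) = 1/12051 ≈ 8.2981e-5)
y - R = 1/12051 - 1*(-67560) = 1/12051 + 67560 = 814165561/12051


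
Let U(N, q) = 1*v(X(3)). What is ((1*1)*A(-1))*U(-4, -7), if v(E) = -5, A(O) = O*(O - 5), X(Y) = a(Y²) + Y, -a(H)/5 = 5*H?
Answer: -30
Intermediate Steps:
a(H) = -25*H
X(Y) = Y - 25*Y² (X(Y) = -25*Y² + Y = Y - 25*Y²)
A(O) = O*(-5 + O)
U(N, q) = -5 (U(N, q) = 1*(-5) = -5)
((1*1)*A(-1))*U(-4, -7) = ((1*1)*(-(-5 - 1)))*(-5) = (1*(-1*(-6)))*(-5) = (1*6)*(-5) = 6*(-5) = -30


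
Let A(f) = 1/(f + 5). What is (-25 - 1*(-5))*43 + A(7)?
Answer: -10319/12 ≈ -859.92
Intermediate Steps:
A(f) = 1/(5 + f)
(-25 - 1*(-5))*43 + A(7) = (-25 - 1*(-5))*43 + 1/(5 + 7) = (-25 + 5)*43 + 1/12 = -20*43 + 1/12 = -860 + 1/12 = -10319/12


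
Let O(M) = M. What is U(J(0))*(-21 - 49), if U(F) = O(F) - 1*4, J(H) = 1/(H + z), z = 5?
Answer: 266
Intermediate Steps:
J(H) = 1/(5 + H) (J(H) = 1/(H + 5) = 1/(5 + H))
U(F) = -4 + F (U(F) = F - 1*4 = F - 4 = -4 + F)
U(J(0))*(-21 - 49) = (-4 + 1/(5 + 0))*(-21 - 49) = (-4 + 1/5)*(-70) = (-4 + ⅕)*(-70) = -19/5*(-70) = 266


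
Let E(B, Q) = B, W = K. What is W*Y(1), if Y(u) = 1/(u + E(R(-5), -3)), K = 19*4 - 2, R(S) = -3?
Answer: -37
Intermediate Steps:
K = 74 (K = 76 - 2 = 74)
W = 74
Y(u) = 1/(-3 + u) (Y(u) = 1/(u - 3) = 1/(-3 + u))
W*Y(1) = 74/(-3 + 1) = 74/(-2) = 74*(-½) = -37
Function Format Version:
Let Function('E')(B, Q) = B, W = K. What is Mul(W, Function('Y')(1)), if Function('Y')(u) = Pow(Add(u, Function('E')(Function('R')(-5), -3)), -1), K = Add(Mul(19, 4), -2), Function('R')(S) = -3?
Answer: -37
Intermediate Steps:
K = 74 (K = Add(76, -2) = 74)
W = 74
Function('Y')(u) = Pow(Add(-3, u), -1) (Function('Y')(u) = Pow(Add(u, -3), -1) = Pow(Add(-3, u), -1))
Mul(W, Function('Y')(1)) = Mul(74, Pow(Add(-3, 1), -1)) = Mul(74, Pow(-2, -1)) = Mul(74, Rational(-1, 2)) = -37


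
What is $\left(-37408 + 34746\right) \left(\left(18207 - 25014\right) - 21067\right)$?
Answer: $74200588$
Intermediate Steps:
$\left(-37408 + 34746\right) \left(\left(18207 - 25014\right) - 21067\right) = - 2662 \left(-6807 - 21067\right) = \left(-2662\right) \left(-27874\right) = 74200588$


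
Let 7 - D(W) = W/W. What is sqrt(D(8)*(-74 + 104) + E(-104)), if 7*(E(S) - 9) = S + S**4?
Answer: 5*sqrt(32756381)/7 ≈ 4088.1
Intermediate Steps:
E(S) = 9 + S/7 + S**4/7 (E(S) = 9 + (S + S**4)/7 = 9 + (S/7 + S**4/7) = 9 + S/7 + S**4/7)
D(W) = 6 (D(W) = 7 - W/W = 7 - 1*1 = 7 - 1 = 6)
sqrt(D(8)*(-74 + 104) + E(-104)) = sqrt(6*(-74 + 104) + (9 + (1/7)*(-104) + (1/7)*(-104)**4)) = sqrt(6*30 + (9 - 104/7 + (1/7)*116985856)) = sqrt(180 + (9 - 104/7 + 116985856/7)) = sqrt(180 + 116985815/7) = sqrt(116987075/7) = 5*sqrt(32756381)/7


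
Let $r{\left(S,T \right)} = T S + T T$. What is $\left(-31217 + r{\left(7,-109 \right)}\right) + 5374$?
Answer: $-14725$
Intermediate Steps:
$r{\left(S,T \right)} = T^{2} + S T$ ($r{\left(S,T \right)} = S T + T^{2} = T^{2} + S T$)
$\left(-31217 + r{\left(7,-109 \right)}\right) + 5374 = \left(-31217 - 109 \left(7 - 109\right)\right) + 5374 = \left(-31217 - -11118\right) + 5374 = \left(-31217 + 11118\right) + 5374 = -20099 + 5374 = -14725$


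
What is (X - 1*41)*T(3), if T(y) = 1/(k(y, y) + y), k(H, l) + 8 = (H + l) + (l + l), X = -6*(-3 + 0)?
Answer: -23/7 ≈ -3.2857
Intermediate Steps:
X = 18 (X = -6*(-3) = 18)
k(H, l) = -8 + H + 3*l (k(H, l) = -8 + ((H + l) + (l + l)) = -8 + ((H + l) + 2*l) = -8 + (H + 3*l) = -8 + H + 3*l)
T(y) = 1/(-8 + 5*y) (T(y) = 1/((-8 + y + 3*y) + y) = 1/((-8 + 4*y) + y) = 1/(-8 + 5*y))
(X - 1*41)*T(3) = (18 - 1*41)/(-8 + 5*3) = (18 - 41)/(-8 + 15) = -23/7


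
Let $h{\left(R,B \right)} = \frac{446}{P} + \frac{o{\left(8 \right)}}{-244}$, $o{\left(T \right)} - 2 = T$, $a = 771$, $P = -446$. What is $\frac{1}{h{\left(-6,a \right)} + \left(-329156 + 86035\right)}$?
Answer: $- \frac{122}{29660889} \approx -4.1132 \cdot 10^{-6}$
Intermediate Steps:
$o{\left(T \right)} = 2 + T$
$h{\left(R,B \right)} = - \frac{127}{122}$ ($h{\left(R,B \right)} = \frac{446}{-446} + \frac{2 + 8}{-244} = 446 \left(- \frac{1}{446}\right) + 10 \left(- \frac{1}{244}\right) = -1 - \frac{5}{122} = - \frac{127}{122}$)
$\frac{1}{h{\left(-6,a \right)} + \left(-329156 + 86035\right)} = \frac{1}{- \frac{127}{122} + \left(-329156 + 86035\right)} = \frac{1}{- \frac{127}{122} - 243121} = \frac{1}{- \frac{29660889}{122}} = - \frac{122}{29660889}$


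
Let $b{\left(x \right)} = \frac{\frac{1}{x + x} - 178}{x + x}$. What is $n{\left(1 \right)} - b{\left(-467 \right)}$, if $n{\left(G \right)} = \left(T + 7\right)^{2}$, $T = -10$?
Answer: $\frac{7684951}{872356} \approx 8.8094$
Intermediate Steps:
$n{\left(G \right)} = 9$ ($n{\left(G \right)} = \left(-10 + 7\right)^{2} = \left(-3\right)^{2} = 9$)
$b{\left(x \right)} = \frac{-178 + \frac{1}{2 x}}{2 x}$ ($b{\left(x \right)} = \frac{\frac{1}{2 x} - 178}{2 x} = \left(\frac{1}{2 x} - 178\right) \frac{1}{2 x} = \left(-178 + \frac{1}{2 x}\right) \frac{1}{2 x} = \frac{-178 + \frac{1}{2 x}}{2 x}$)
$n{\left(1 \right)} - b{\left(-467 \right)} = 9 - \frac{1 - -166252}{4 \cdot 218089} = 9 - \frac{1}{4} \cdot \frac{1}{218089} \left(1 + 166252\right) = 9 - \frac{1}{4} \cdot \frac{1}{218089} \cdot 166253 = 9 - \frac{166253}{872356} = \frac{7684951}{872356}$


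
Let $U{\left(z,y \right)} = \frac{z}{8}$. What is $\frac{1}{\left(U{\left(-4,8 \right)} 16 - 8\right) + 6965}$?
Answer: $\frac{1}{6949} \approx 0.00014391$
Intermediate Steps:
$U{\left(z,y \right)} = \frac{z}{8}$ ($U{\left(z,y \right)} = z \frac{1}{8} = \frac{z}{8}$)
$\frac{1}{\left(U{\left(-4,8 \right)} 16 - 8\right) + 6965} = \frac{1}{\left(\frac{1}{8} \left(-4\right) 16 - 8\right) + 6965} = \frac{1}{\left(\left(- \frac{1}{2}\right) 16 - 8\right) + 6965} = \frac{1}{\left(-8 - 8\right) + 6965} = \frac{1}{-16 + 6965} = \frac{1}{6949}$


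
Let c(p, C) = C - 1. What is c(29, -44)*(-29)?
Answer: 1305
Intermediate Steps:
c(p, C) = -1 + C
c(29, -44)*(-29) = (-1 - 44)*(-29) = -45*(-29) = 1305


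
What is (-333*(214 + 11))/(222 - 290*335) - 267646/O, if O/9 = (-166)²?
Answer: -1840172947/6009632928 ≈ -0.30620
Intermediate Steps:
O = 248004 (O = 9*(-166)² = 9*27556 = 248004)
(-333*(214 + 11))/(222 - 290*335) - 267646/O = (-333*(214 + 11))/(222 - 290*335) - 267646/248004 = (-333*225)/(222 - 97150) - 267646*1/248004 = -74925/(-96928) - 133823/124002 = -74925*(-1/96928) - 133823/124002 = 74925/96928 - 133823/124002 = -1840172947/6009632928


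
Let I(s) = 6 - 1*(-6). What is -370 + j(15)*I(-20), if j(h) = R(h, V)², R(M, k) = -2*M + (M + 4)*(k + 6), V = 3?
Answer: 238202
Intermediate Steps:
I(s) = 12 (I(s) = 6 + 6 = 12)
R(M, k) = -2*M + (4 + M)*(6 + k)
j(h) = (36 + 7*h)² (j(h) = (24 + 4*h + 4*3 + h*3)² = (24 + 4*h + 12 + 3*h)² = (36 + 7*h)²)
-370 + j(15)*I(-20) = -370 + (36 + 7*15)²*12 = -370 + (36 + 105)²*12 = -370 + 141²*12 = -370 + 19881*12 = -370 + 238572 = 238202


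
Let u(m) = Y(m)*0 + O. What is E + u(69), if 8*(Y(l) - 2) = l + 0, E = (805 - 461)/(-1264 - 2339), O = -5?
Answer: -18359/3603 ≈ -5.0955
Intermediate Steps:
E = -344/3603 (E = 344/(-3603) = 344*(-1/3603) = -344/3603 ≈ -0.095476)
Y(l) = 2 + l/8 (Y(l) = 2 + (l + 0)/8 = 2 + l/8)
u(m) = -5 (u(m) = (2 + m/8)*0 - 5 = 0 - 5 = -5)
E + u(69) = -344/3603 - 5 = -18359/3603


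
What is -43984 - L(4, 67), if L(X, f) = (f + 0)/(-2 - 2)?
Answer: -175869/4 ≈ -43967.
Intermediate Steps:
L(X, f) = -f/4 (L(X, f) = f/(-4) = f*(-¼) = -f/4)
-43984 - L(4, 67) = -43984 - (-1)*67/4 = -43984 - 1*(-67/4) = -43984 + 67/4 = -175869/4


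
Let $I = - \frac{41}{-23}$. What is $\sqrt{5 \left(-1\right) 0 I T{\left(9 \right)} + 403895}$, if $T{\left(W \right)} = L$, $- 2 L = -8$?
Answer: $\sqrt{403895} \approx 635.53$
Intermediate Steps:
$I = \frac{41}{23}$ ($I = \left(-41\right) \left(- \frac{1}{23}\right) = \frac{41}{23} \approx 1.7826$)
$L = 4$ ($L = \left(- \frac{1}{2}\right) \left(-8\right) = 4$)
$T{\left(W \right)} = 4$
$\sqrt{5 \left(-1\right) 0 I T{\left(9 \right)} + 403895} = \sqrt{5 \left(-1\right) 0 \cdot \frac{41}{23} \cdot 4 + 403895} = \sqrt{\left(-5\right) 0 \cdot \frac{41}{23} \cdot 4 + 403895} = \sqrt{0 \cdot \frac{41}{23} \cdot 4 + 403895} = \sqrt{0 \cdot 4 + 403895} = \sqrt{0 + 403895} = \sqrt{403895}$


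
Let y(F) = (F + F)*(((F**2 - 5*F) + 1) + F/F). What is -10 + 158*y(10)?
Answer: 164310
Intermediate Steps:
y(F) = 2*F*(2 + F**2 - 5*F) (y(F) = (2*F)*((1 + F**2 - 5*F) + 1) = (2*F)*(2 + F**2 - 5*F) = 2*F*(2 + F**2 - 5*F))
-10 + 158*y(10) = -10 + 158*(2*10*(2 + 10**2 - 5*10)) = -10 + 158*(2*10*(2 + 100 - 50)) = -10 + 158*(2*10*52) = -10 + 158*1040 = -10 + 164320 = 164310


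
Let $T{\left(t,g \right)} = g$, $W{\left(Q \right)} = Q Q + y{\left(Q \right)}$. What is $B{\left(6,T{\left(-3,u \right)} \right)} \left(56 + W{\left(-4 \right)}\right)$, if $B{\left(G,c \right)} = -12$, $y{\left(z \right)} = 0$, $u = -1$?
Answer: $-864$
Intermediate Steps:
$W{\left(Q \right)} = Q^{2}$ ($W{\left(Q \right)} = Q Q + 0 = Q^{2} + 0 = Q^{2}$)
$B{\left(6,T{\left(-3,u \right)} \right)} \left(56 + W{\left(-4 \right)}\right) = - 12 \left(56 + \left(-4\right)^{2}\right) = - 12 \left(56 + 16\right) = \left(-12\right) 72 = -864$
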